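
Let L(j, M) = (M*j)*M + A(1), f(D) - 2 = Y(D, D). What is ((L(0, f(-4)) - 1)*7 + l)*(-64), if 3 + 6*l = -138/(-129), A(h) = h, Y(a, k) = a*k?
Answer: 2656/129 ≈ 20.589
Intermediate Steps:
f(D) = 2 + D**2 (f(D) = 2 + D*D = 2 + D**2)
L(j, M) = 1 + j*M**2 (L(j, M) = (M*j)*M + 1 = j*M**2 + 1 = 1 + j*M**2)
l = -83/258 (l = -1/2 + (-138/(-129))/6 = -1/2 + (-138*(-1/129))/6 = -1/2 + (1/6)*(46/43) = -1/2 + 23/129 = -83/258 ≈ -0.32171)
((L(0, f(-4)) - 1)*7 + l)*(-64) = (((1 + 0*(2 + (-4)**2)**2) - 1)*7 - 83/258)*(-64) = (((1 + 0*(2 + 16)**2) - 1)*7 - 83/258)*(-64) = (((1 + 0*18**2) - 1)*7 - 83/258)*(-64) = (((1 + 0*324) - 1)*7 - 83/258)*(-64) = (((1 + 0) - 1)*7 - 83/258)*(-64) = ((1 - 1)*7 - 83/258)*(-64) = (0*7 - 83/258)*(-64) = (0 - 83/258)*(-64) = -83/258*(-64) = 2656/129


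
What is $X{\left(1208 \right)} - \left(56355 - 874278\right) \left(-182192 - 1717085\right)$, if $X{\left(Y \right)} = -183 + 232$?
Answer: $-1553462341622$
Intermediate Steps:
$X{\left(Y \right)} = 49$
$X{\left(1208 \right)} - \left(56355 - 874278\right) \left(-182192 - 1717085\right) = 49 - \left(56355 - 874278\right) \left(-182192 - 1717085\right) = 49 - \left(-817923\right) \left(-1899277\right) = 49 - 1553462341671 = -1553462341622$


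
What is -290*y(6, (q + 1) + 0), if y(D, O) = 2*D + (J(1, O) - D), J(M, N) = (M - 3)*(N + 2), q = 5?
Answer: 2900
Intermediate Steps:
J(M, N) = (-3 + M)*(2 + N)
y(D, O) = -4 + D - 2*O (y(D, O) = 2*D + ((-6 - 3*O + 2*1 + 1*O) - D) = 2*D + ((-6 - 3*O + 2 + O) - D) = 2*D + ((-4 - 2*O) - D) = 2*D + (-4 - D - 2*O) = -4 + D - 2*O)
-290*y(6, (q + 1) + 0) = -290*(-4 + 6 - 2*((5 + 1) + 0)) = -290*(-4 + 6 - 2*(6 + 0)) = -290*(-4 + 6 - 2*6) = -290*(-4 + 6 - 12) = -290*(-10) = 2900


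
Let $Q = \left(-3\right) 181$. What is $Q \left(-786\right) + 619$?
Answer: $427417$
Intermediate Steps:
$Q = -543$
$Q \left(-786\right) + 619 = \left(-543\right) \left(-786\right) + 619 = 426798 + 619 = 427417$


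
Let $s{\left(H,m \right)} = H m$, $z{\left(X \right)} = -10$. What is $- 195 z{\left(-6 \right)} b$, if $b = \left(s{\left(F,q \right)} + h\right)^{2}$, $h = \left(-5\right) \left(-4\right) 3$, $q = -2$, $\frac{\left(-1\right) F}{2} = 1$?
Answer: $7987200$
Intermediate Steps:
$F = -2$ ($F = \left(-2\right) 1 = -2$)
$h = 60$ ($h = 20 \cdot 3 = 60$)
$b = 4096$ ($b = \left(\left(-2\right) \left(-2\right) + 60\right)^{2} = \left(4 + 60\right)^{2} = 64^{2} = 4096$)
$- 195 z{\left(-6 \right)} b = \left(-195\right) \left(-10\right) 4096 = 1950 \cdot 4096 = 7987200$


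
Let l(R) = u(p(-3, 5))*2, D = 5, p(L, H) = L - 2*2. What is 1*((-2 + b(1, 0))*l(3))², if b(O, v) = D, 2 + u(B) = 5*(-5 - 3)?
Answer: 63504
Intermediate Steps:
p(L, H) = -4 + L (p(L, H) = L - 4 = -4 + L)
u(B) = -42 (u(B) = -2 + 5*(-5 - 3) = -2 + 5*(-8) = -2 - 40 = -42)
l(R) = -84 (l(R) = -42*2 = -84)
b(O, v) = 5
1*((-2 + b(1, 0))*l(3))² = 1*((-2 + 5)*(-84))² = 1*(3*(-84))² = 1*(-252)² = 1*63504 = 63504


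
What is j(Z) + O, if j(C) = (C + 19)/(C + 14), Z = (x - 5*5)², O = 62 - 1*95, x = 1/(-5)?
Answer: -519107/16226 ≈ -31.992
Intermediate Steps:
x = -⅕ ≈ -0.20000
O = -33 (O = 62 - 95 = -33)
Z = 15876/25 (Z = (-⅕ - 5*5)² = (-⅕ - 25)² = (-126/5)² = 15876/25 ≈ 635.04)
j(C) = (19 + C)/(14 + C)
j(Z) + O = (19 + 15876/25)/(14 + 15876/25) - 33 = (16351/25)/(16226/25) - 33 = (25/16226)*(16351/25) - 33 = 16351/16226 - 33 = -519107/16226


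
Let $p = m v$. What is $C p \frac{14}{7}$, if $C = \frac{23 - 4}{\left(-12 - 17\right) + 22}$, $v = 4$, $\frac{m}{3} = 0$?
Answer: $0$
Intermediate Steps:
$m = 0$ ($m = 3 \cdot 0 = 0$)
$C = - \frac{19}{7}$ ($C = \frac{19}{\left(-12 - 17\right) + 22} = \frac{19}{-29 + 22} = \frac{19}{-7} = 19 \left(- \frac{1}{7}\right) = - \frac{19}{7} \approx -2.7143$)
$p = 0$ ($p = 0 \cdot 4 = 0$)
$C p \frac{14}{7} = - \frac{19 \cdot 0 \cdot \frac{14}{7}}{7} = - \frac{19 \cdot 0 \cdot 14 \cdot \frac{1}{7}}{7} = - \frac{19 \cdot 0 \cdot 2}{7} = \left(- \frac{19}{7}\right) 0 = 0$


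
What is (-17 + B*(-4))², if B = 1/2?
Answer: 361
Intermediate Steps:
B = ½ ≈ 0.50000
(-17 + B*(-4))² = (-17 + (½)*(-4))² = (-17 - 2)² = (-19)² = 361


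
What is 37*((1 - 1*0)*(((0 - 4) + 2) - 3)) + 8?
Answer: -177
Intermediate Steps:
37*((1 - 1*0)*(((0 - 4) + 2) - 3)) + 8 = 37*((1 + 0)*((-4 + 2) - 3)) + 8 = 37*(1*(-2 - 3)) + 8 = 37*(1*(-5)) + 8 = 37*(-5) + 8 = -185 + 8 = -177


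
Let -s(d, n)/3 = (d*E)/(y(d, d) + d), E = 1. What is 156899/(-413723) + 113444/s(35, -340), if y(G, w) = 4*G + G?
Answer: -93868940923/413723 ≈ -2.2689e+5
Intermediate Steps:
y(G, w) = 5*G
s(d, n) = -1/2 (s(d, n) = -3*d*1/(5*d + d) = -3*d/(6*d) = -3*d*1/(6*d) = -3*1/6 = -1/2)
156899/(-413723) + 113444/s(35, -340) = 156899/(-413723) + 113444/(-1/2) = 156899*(-1/413723) + 113444*(-2) = -156899/413723 - 226888 = -93868940923/413723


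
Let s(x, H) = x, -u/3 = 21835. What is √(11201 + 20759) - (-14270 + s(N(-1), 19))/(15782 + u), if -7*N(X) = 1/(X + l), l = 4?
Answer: -299671/1044183 + 2*√7990 ≈ 178.49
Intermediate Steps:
u = -65505 (u = -3*21835 = -65505)
N(X) = -1/(7*(4 + X)) (N(X) = -1/(7*(X + 4)) = -1/(7*(4 + X)))
√(11201 + 20759) - (-14270 + s(N(-1), 19))/(15782 + u) = √(11201 + 20759) - (-14270 - 1/(28 + 7*(-1)))/(15782 - 65505) = √31960 - (-14270 - 1/(28 - 7))/(-49723) = 2*√7990 - (-14270 - 1/21)*(-1)/49723 = 2*√7990 - (-299671)*(-1)/(21*49723) = 2*√7990 - 1*299671/1044183 = 2*√7990 - 299671/1044183 = -299671/1044183 + 2*√7990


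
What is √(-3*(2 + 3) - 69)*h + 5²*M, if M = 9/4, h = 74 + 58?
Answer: 225/4 + 264*I*√21 ≈ 56.25 + 1209.8*I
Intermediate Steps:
h = 132
M = 9/4 (M = 9*(¼) = 9/4 ≈ 2.2500)
√(-3*(2 + 3) - 69)*h + 5²*M = √(-3*(2 + 3) - 69)*132 + 5²*(9/4) = √(-3*5 - 69)*132 + 25*(9/4) = √(-15 - 69)*132 + 225/4 = √(-84)*132 + 225/4 = (2*I*√21)*132 + 225/4 = 264*I*√21 + 225/4 = 225/4 + 264*I*√21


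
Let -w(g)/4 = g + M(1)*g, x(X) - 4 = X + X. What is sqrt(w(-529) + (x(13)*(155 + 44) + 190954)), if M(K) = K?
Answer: 2*sqrt(50289) ≈ 448.50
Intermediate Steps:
x(X) = 4 + 2*X (x(X) = 4 + (X + X) = 4 + 2*X)
w(g) = -8*g (w(g) = -4*(g + 1*g) = -4*(g + g) = -8*g)
sqrt(w(-529) + (x(13)*(155 + 44) + 190954)) = sqrt(-8*(-529) + ((4 + 2*13)*(155 + 44) + 190954)) = sqrt(4232 + ((4 + 26)*199 + 190954)) = sqrt(4232 + (30*199 + 190954)) = sqrt(4232 + (5970 + 190954)) = sqrt(4232 + 196924) = sqrt(201156) = 2*sqrt(50289)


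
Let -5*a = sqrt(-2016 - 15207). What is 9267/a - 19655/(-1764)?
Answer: 19655/1764 + 15445*I*sqrt(17223)/5741 ≈ 11.142 + 353.06*I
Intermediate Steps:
a = -I*sqrt(17223)/5 (a = -sqrt(-2016 - 15207)/5 = -I*sqrt(17223)/5 ≈ -26.247*I)
9267/a - 19655/(-1764) = 9267/((-I*sqrt(17223)/5)) - 19655/(-1764) = 9267*(5*I*sqrt(17223)/17223) - 19655*(-1/1764) = 15445*I*sqrt(17223)/5741 + 19655/1764 = 19655/1764 + 15445*I*sqrt(17223)/5741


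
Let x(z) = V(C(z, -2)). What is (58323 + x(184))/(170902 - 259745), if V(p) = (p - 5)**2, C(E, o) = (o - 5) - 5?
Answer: -58612/88843 ≈ -0.65973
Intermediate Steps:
C(E, o) = -10 + o (C(E, o) = (-5 + o) - 5 = -10 + o)
V(p) = (-5 + p)**2
x(z) = 289 (x(z) = (-5 + (-10 - 2))**2 = (-5 - 12)**2 = (-17)**2 = 289)
(58323 + x(184))/(170902 - 259745) = (58323 + 289)/(170902 - 259745) = 58612/(-88843) = 58612*(-1/88843) = -58612/88843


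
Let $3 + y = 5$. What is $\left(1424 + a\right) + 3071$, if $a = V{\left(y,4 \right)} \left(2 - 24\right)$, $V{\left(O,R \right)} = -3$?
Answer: $4561$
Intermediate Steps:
$y = 2$ ($y = -3 + 5 = 2$)
$a = 66$ ($a = - 3 \left(2 - 24\right) = \left(-3\right) \left(-22\right) = 66$)
$\left(1424 + a\right) + 3071 = \left(1424 + 66\right) + 3071 = 1490 + 3071 = 4561$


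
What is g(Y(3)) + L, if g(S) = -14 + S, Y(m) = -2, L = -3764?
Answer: -3780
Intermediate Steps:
g(Y(3)) + L = (-14 - 2) - 3764 = -16 - 3764 = -3780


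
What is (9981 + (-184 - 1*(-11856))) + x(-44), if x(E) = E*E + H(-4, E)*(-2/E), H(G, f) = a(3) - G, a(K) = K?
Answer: 518965/22 ≈ 23589.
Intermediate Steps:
H(G, f) = 3 - G
x(E) = E**2 - 14/E (x(E) = E*E + (3 - 1*(-4))*(-2/E) = E**2 + (3 + 4)*(-2/E) = E**2 + 7*(-2/E) = E**2 - 14/E)
(9981 + (-184 - 1*(-11856))) + x(-44) = (9981 + (-184 - 1*(-11856))) + (-14 + (-44)**3)/(-44) = (9981 + (-184 + 11856)) - (-14 - 85184)/44 = (9981 + 11672) - 1/44*(-85198) = 21653 + 42599/22 = 518965/22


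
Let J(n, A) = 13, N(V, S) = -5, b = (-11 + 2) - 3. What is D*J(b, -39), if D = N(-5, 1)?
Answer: -65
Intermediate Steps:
b = -12 (b = -9 - 3 = -12)
D = -5
D*J(b, -39) = -5*13 = -65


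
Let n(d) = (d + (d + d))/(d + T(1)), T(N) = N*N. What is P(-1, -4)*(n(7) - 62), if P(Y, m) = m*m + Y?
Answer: -7125/8 ≈ -890.63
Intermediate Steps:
T(N) = N²
P(Y, m) = Y + m² (P(Y, m) = m² + Y = Y + m²)
n(d) = 3*d/(1 + d) (n(d) = (d + (d + d))/(d + 1²) = (d + 2*d)/(d + 1) = (3*d)/(1 + d) = 3*d/(1 + d))
P(-1, -4)*(n(7) - 62) = (-1 + (-4)²)*(3*7/(1 + 7) - 62) = (-1 + 16)*(3*7/8 - 62) = 15*(3*7*(⅛) - 62) = 15*(21/8 - 62) = 15*(-475/8) = -7125/8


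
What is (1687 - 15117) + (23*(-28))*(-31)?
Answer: 6534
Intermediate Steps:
(1687 - 15117) + (23*(-28))*(-31) = -13430 - 644*(-31) = -13430 + 19964 = 6534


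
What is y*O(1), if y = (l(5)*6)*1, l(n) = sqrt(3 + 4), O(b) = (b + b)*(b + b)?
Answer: 24*sqrt(7) ≈ 63.498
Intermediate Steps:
O(b) = 4*b**2 (O(b) = (2*b)*(2*b) = 4*b**2)
l(n) = sqrt(7)
y = 6*sqrt(7) (y = (sqrt(7)*6)*1 = (6*sqrt(7))*1 = 6*sqrt(7) ≈ 15.875)
y*O(1) = (6*sqrt(7))*(4*1**2) = (6*sqrt(7))*(4*1) = (6*sqrt(7))*4 = 24*sqrt(7)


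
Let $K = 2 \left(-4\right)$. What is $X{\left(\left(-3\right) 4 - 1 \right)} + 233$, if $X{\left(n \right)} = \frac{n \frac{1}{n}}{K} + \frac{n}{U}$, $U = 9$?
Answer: $\frac{16663}{72} \approx 231.43$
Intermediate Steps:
$K = -8$
$X{\left(n \right)} = - \frac{1}{8} + \frac{n}{9}$ ($X{\left(n \right)} = \frac{n \frac{1}{n}}{-8} + \frac{n}{9} = 1 \left(- \frac{1}{8}\right) + n \frac{1}{9} = - \frac{1}{8} + \frac{n}{9}$)
$X{\left(\left(-3\right) 4 - 1 \right)} + 233 = \left(- \frac{1}{8} + \frac{\left(-3\right) 4 - 1}{9}\right) + 233 = \left(- \frac{1}{8} + \frac{-12 - 1}{9}\right) + 233 = \left(- \frac{1}{8} + \frac{1}{9} \left(-13\right)\right) + 233 = \left(- \frac{1}{8} - \frac{13}{9}\right) + 233 = - \frac{113}{72} + 233 = \frac{16663}{72}$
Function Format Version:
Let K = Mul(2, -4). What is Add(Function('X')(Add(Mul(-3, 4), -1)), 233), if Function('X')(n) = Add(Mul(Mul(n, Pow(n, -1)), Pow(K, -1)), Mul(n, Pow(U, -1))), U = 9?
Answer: Rational(16663, 72) ≈ 231.43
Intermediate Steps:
K = -8
Function('X')(n) = Add(Rational(-1, 8), Mul(Rational(1, 9), n)) (Function('X')(n) = Add(Mul(Mul(n, Pow(n, -1)), Pow(-8, -1)), Mul(n, Pow(9, -1))) = Add(Mul(1, Rational(-1, 8)), Mul(n, Rational(1, 9))) = Add(Rational(-1, 8), Mul(Rational(1, 9), n)))
Add(Function('X')(Add(Mul(-3, 4), -1)), 233) = Add(Add(Rational(-1, 8), Mul(Rational(1, 9), Add(Mul(-3, 4), -1))), 233) = Add(Add(Rational(-1, 8), Mul(Rational(1, 9), Add(-12, -1))), 233) = Add(Add(Rational(-1, 8), Mul(Rational(1, 9), -13)), 233) = Add(Add(Rational(-1, 8), Rational(-13, 9)), 233) = Add(Rational(-113, 72), 233) = Rational(16663, 72)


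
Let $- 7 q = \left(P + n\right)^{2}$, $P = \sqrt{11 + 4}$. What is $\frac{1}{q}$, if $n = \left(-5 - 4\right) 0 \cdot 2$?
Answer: $- \frac{7}{15} \approx -0.46667$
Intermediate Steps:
$P = \sqrt{15} \approx 3.873$
$n = 0$ ($n = \left(-5 - 4\right) 0 \cdot 2 = \left(-9\right) 0 \cdot 2 = 0 \cdot 2 = 0$)
$q = - \frac{15}{7}$ ($q = - \frac{\left(\sqrt{15} + 0\right)^{2}}{7} = - \frac{\left(\sqrt{15}\right)^{2}}{7} = \left(- \frac{1}{7}\right) 15 = - \frac{15}{7} \approx -2.1429$)
$\frac{1}{q} = \frac{1}{- \frac{15}{7}} = - \frac{7}{15}$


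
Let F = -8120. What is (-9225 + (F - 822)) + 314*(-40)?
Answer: -30727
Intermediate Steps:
(-9225 + (F - 822)) + 314*(-40) = (-9225 + (-8120 - 822)) + 314*(-40) = (-9225 - 8942) - 12560 = -18167 - 12560 = -30727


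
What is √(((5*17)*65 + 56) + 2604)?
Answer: √8185 ≈ 90.471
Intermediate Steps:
√(((5*17)*65 + 56) + 2604) = √((85*65 + 56) + 2604) = √((5525 + 56) + 2604) = √(5581 + 2604) = √8185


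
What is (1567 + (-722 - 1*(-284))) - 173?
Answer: 956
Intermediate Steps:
(1567 + (-722 - 1*(-284))) - 173 = (1567 + (-722 + 284)) - 173 = (1567 - 438) - 173 = 1129 - 173 = 956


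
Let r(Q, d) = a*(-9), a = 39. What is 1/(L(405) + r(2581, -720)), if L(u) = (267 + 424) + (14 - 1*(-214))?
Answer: 1/568 ≈ 0.0017606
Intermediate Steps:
r(Q, d) = -351 (r(Q, d) = 39*(-9) = -351)
L(u) = 919 (L(u) = 691 + (14 + 214) = 691 + 228 = 919)
1/(L(405) + r(2581, -720)) = 1/(919 - 351) = 1/568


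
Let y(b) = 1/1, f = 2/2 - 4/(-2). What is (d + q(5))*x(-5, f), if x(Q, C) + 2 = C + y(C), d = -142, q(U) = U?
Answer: -274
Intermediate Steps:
f = 3 (f = 2*(1/2) - 4*(-1/2) = 1 + 2 = 3)
y(b) = 1
x(Q, C) = -1 + C (x(Q, C) = -2 + (C + 1) = -2 + (1 + C) = -1 + C)
(d + q(5))*x(-5, f) = (-142 + 5)*(-1 + 3) = -137*2 = -274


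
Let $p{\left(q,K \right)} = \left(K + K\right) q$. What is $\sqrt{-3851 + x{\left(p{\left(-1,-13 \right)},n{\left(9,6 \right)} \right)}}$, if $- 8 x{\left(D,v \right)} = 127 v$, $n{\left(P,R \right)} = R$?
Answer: $\frac{i \sqrt{15785}}{2} \approx 62.819 i$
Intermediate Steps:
$p{\left(q,K \right)} = 2 K q$
$x{\left(D,v \right)} = - \frac{127 v}{8}$
$\sqrt{-3851 + x{\left(p{\left(-1,-13 \right)},n{\left(9,6 \right)} \right)}} = \sqrt{-3851 - \frac{381}{4}} = \sqrt{- \frac{15785}{4}} = \frac{i \sqrt{15785}}{2}$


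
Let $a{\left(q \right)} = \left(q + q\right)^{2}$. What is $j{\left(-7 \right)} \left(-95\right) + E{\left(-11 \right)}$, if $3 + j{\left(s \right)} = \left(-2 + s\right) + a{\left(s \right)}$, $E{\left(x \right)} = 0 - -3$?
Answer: $-17477$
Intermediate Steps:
$E{\left(x \right)} = 3$ ($E{\left(x \right)} = 0 + 3 = 3$)
$a{\left(q \right)} = 4 q^{2}$ ($a{\left(q \right)} = \left(2 q\right)^{2} = 4 q^{2}$)
$j{\left(s \right)} = -5 + s + 4 s^{2}$ ($j{\left(s \right)} = -3 + \left(\left(-2 + s\right) + 4 s^{2}\right) = -3 + \left(-2 + s + 4 s^{2}\right) = -5 + s + 4 s^{2}$)
$j{\left(-7 \right)} \left(-95\right) + E{\left(-11 \right)} = \left(-5 - 7 + 4 \left(-7\right)^{2}\right) \left(-95\right) + 3 = \left(-5 - 7 + 4 \cdot 49\right) \left(-95\right) + 3 = \left(-5 - 7 + 196\right) \left(-95\right) + 3 = 184 \left(-95\right) + 3 = -17480 + 3 = -17477$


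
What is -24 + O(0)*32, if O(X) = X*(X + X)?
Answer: -24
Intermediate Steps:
O(X) = 2*X² (O(X) = X*(2*X) = 2*X²)
-24 + O(0)*32 = -24 + (2*0²)*32 = -24 + (2*0)*32 = -24 + 0*32 = -24 + 0 = -24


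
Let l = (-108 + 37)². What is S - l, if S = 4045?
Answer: -996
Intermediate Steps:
l = 5041 (l = (-71)² = 5041)
S - l = 4045 - 1*5041 = 4045 - 5041 = -996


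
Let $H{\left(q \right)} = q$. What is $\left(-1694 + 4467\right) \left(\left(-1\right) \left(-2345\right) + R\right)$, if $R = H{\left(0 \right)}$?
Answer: $6502685$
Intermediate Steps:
$R = 0$
$\left(-1694 + 4467\right) \left(\left(-1\right) \left(-2345\right) + R\right) = \left(-1694 + 4467\right) \left(\left(-1\right) \left(-2345\right) + 0\right) = 2773 \left(2345 + 0\right) = 2773 \cdot 2345 = 6502685$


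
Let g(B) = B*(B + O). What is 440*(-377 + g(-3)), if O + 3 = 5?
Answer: -164560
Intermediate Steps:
O = 2 (O = -3 + 5 = 2)
g(B) = B*(2 + B) (g(B) = B*(B + 2) = B*(2 + B))
440*(-377 + g(-3)) = 440*(-377 - 3*(2 - 3)) = 440*(-377 - 3*(-1)) = 440*(-377 + 3) = 440*(-374) = -164560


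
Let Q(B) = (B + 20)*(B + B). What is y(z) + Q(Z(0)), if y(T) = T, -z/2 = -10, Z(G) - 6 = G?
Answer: 332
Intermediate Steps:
Z(G) = 6 + G
Q(B) = 2*B*(20 + B) (Q(B) = (20 + B)*(2*B) = 2*B*(20 + B))
z = 20 (z = -2*(-10) = 20)
y(z) + Q(Z(0)) = 20 + 2*(6 + 0)*(20 + (6 + 0)) = 20 + 2*6*(20 + 6) = 20 + 2*6*26 = 20 + 312 = 332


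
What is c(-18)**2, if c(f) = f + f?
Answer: 1296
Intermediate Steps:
c(f) = 2*f
c(-18)**2 = (2*(-18))**2 = (-36)**2 = 1296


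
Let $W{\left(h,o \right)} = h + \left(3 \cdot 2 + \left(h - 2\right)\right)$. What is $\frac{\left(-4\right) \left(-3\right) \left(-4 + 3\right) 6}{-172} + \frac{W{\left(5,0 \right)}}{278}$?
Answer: $\frac{2803}{5977} \approx 0.46896$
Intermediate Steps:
$W{\left(h,o \right)} = 4 + 2 h$ ($W{\left(h,o \right)} = h + \left(6 + \left(-2 + h\right)\right) = h + \left(4 + h\right) = 4 + 2 h$)
$\frac{\left(-4\right) \left(-3\right) \left(-4 + 3\right) 6}{-172} + \frac{W{\left(5,0 \right)}}{278} = \frac{\left(-4\right) \left(-3\right) \left(-4 + 3\right) 6}{-172} + \frac{4 + 2 \cdot 5}{278} = 12 \left(\left(-1\right) 6\right) \left(- \frac{1}{172}\right) + \left(4 + 10\right) \frac{1}{278} = 12 \left(-6\right) \left(- \frac{1}{172}\right) + 14 \cdot \frac{1}{278} = \left(-72\right) \left(- \frac{1}{172}\right) + \frac{7}{139} = \frac{18}{43} + \frac{7}{139} = \frac{2803}{5977}$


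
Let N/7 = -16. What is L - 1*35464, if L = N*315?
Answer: -70744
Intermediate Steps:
N = -112 (N = 7*(-16) = -112)
L = -35280 (L = -112*315 = -35280)
L - 1*35464 = -35280 - 1*35464 = -35280 - 35464 = -70744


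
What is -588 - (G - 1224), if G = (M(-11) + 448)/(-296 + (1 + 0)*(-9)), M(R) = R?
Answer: 194417/305 ≈ 637.43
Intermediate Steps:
G = -437/305 (G = (-11 + 448)/(-296 + (1 + 0)*(-9)) = 437/(-296 + 1*(-9)) = 437/(-296 - 9) = 437/(-305) = 437*(-1/305) = -437/305 ≈ -1.4328)
-588 - (G - 1224) = -588 - (-437/305 - 1224) = -588 - 1*(-373757/305) = -588 + 373757/305 = 194417/305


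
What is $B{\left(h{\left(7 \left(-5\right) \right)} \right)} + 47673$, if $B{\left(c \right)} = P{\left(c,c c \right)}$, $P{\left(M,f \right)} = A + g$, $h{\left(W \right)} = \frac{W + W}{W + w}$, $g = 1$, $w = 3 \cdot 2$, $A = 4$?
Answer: $47678$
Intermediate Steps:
$w = 6$
$h{\left(W \right)} = \frac{2 W}{6 + W}$ ($h{\left(W \right)} = \frac{W + W}{W + 6} = \frac{2 W}{6 + W}$)
$P{\left(M,f \right)} = 5$ ($P{\left(M,f \right)} = 4 + 1 = 5$)
$B{\left(c \right)} = 5$
$B{\left(h{\left(7 \left(-5\right) \right)} \right)} + 47673 = 5 + 47673 = 47678$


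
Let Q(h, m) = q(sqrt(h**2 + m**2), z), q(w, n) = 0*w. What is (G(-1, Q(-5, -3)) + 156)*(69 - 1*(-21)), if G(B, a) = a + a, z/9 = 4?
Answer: 14040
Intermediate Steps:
z = 36 (z = 9*4 = 36)
q(w, n) = 0
Q(h, m) = 0
G(B, a) = 2*a
(G(-1, Q(-5, -3)) + 156)*(69 - 1*(-21)) = (2*0 + 156)*(69 - 1*(-21)) = (0 + 156)*(69 + 21) = 156*90 = 14040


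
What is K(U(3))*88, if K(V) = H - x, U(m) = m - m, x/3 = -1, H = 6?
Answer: 792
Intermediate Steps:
x = -3 (x = 3*(-1) = -3)
U(m) = 0
K(V) = 9 (K(V) = 6 - 1*(-3) = 6 + 3 = 9)
K(U(3))*88 = 9*88 = 792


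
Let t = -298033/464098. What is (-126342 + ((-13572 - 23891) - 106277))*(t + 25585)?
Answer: -1603429474716177/232049 ≈ -6.9099e+9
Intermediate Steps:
t = -298033/464098 (t = -298033*1/464098 = -298033/464098 ≈ -0.64218)
(-126342 + ((-13572 - 23891) - 106277))*(t + 25585) = (-126342 + ((-13572 - 23891) - 106277))*(-298033/464098 + 25585) = (-126342 + (-37463 - 106277))*(11873649297/464098) = (-126342 - 143740)*(11873649297/464098) = -270082*11873649297/464098 = -1603429474716177/232049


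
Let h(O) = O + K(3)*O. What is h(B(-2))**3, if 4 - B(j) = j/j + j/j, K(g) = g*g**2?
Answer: 175616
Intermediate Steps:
K(g) = g**3
B(j) = 2 (B(j) = 4 - (j/j + j/j) = 4 - (1 + 1) = 4 - 1*2 = 4 - 2 = 2)
h(O) = 28*O (h(O) = O + 3**3*O = O + 27*O = 28*O)
h(B(-2))**3 = (28*2)**3 = 56**3 = 175616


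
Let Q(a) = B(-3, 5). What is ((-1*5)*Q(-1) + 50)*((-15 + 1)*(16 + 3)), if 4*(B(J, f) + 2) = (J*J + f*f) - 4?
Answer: -5985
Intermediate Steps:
B(J, f) = -3 + J²/4 + f²/4 (B(J, f) = -2 + ((J*J + f*f) - 4)/4 = -2 + ((J² + f²) - 4)/4 = -2 + (-4 + J² + f²)/4 = -2 + (-1 + J²/4 + f²/4) = -3 + J²/4 + f²/4)
Q(a) = 11/2 (Q(a) = -3 + (¼)*(-3)² + (¼)*5² = -3 + (¼)*9 + (¼)*25 = -3 + 9/4 + 25/4 = 11/2)
((-1*5)*Q(-1) + 50)*((-15 + 1)*(16 + 3)) = (-1*5*(11/2) + 50)*((-15 + 1)*(16 + 3)) = (-5*11/2 + 50)*(-14*19) = (-55/2 + 50)*(-266) = (45/2)*(-266) = -5985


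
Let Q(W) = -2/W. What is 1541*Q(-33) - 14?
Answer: 2620/33 ≈ 79.394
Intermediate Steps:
1541*Q(-33) - 14 = 1541*(-2/(-33)) - 14 = 1541*(-2*(-1/33)) - 14 = 1541*(2/33) - 14 = 3082/33 - 14 = 2620/33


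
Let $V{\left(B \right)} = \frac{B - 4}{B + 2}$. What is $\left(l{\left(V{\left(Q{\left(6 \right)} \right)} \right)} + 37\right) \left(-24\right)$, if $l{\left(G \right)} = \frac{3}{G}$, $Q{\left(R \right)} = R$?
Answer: $-1176$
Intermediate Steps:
$V{\left(B \right)} = \frac{-4 + B}{2 + B}$
$\left(l{\left(V{\left(Q{\left(6 \right)} \right)} \right)} + 37\right) \left(-24\right) = \left(\frac{3}{\frac{1}{2 + 6} \left(-4 + 6\right)} + 37\right) \left(-24\right) = \left(\frac{3}{\frac{1}{8} \cdot 2} + 37\right) \left(-24\right) = \left(3 \frac{1}{\frac{1}{4}} + 37\right) \left(-24\right) = \left(3 \cdot 4 + 37\right) \left(-24\right) = \left(12 + 37\right) \left(-24\right) = 49 \left(-24\right) = -1176$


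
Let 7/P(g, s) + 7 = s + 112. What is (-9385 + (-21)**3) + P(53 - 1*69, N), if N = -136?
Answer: -578033/31 ≈ -18646.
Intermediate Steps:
P(g, s) = 7/(105 + s) (P(g, s) = 7/(-7 + (s + 112)) = 7/(-7 + (112 + s)) = 7/(105 + s))
(-9385 + (-21)**3) + P(53 - 1*69, N) = (-9385 + (-21)**3) + 7/(105 - 136) = (-9385 - 9261) + 7/(-31) = -18646 + 7*(-1/31) = -18646 - 7/31 = -578033/31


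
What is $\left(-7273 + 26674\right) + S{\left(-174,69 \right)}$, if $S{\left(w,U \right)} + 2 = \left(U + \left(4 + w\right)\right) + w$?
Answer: $19124$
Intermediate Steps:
$S{\left(w,U \right)} = 2 + U + 2 w$ ($S{\left(w,U \right)} = -2 + \left(\left(U + \left(4 + w\right)\right) + w\right) = -2 + \left(\left(4 + U + w\right) + w\right) = -2 + \left(4 + U + 2 w\right) = 2 + U + 2 w$)
$\left(-7273 + 26674\right) + S{\left(-174,69 \right)} = \left(-7273 + 26674\right) + \left(2 + 69 + 2 \left(-174\right)\right) = 19401 + \left(2 + 69 - 348\right) = 19401 - 277 = 19124$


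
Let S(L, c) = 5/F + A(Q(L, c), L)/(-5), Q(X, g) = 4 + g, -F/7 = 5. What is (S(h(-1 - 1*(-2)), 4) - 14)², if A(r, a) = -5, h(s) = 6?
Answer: 8464/49 ≈ 172.73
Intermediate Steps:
F = -35 (F = -7*5 = -35)
S(L, c) = 6/7 (S(L, c) = 5/(-35) - 5/(-5) = 5*(-1/35) - 5*(-⅕) = -⅐ + 1 = 6/7)
(S(h(-1 - 1*(-2)), 4) - 14)² = (6/7 - 14)² = (-92/7)² = 8464/49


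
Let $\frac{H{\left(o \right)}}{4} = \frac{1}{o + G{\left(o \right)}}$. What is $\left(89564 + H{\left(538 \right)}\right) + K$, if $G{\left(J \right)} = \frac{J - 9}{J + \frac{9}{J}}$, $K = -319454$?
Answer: $- \frac{8966302596857}{39002579} \approx -2.2989 \cdot 10^{5}$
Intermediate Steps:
$G{\left(J \right)} = \frac{-9 + J}{J + \frac{9}{J}}$
$H{\left(o \right)} = \frac{4}{o + \frac{o \left(-9 + o\right)}{9 + o^{2}}}$
$\left(89564 + H{\left(538 \right)}\right) + K = \left(89564 + \frac{4 \left(9 + 538^{2}\right)}{289444 \left(1 + 538\right)}\right) - 319454 = \left(89564 + 4 \cdot \frac{1}{289444} \cdot \frac{1}{539} \left(9 + 289444\right)\right) - 319454 = \left(89564 + 4 \cdot \frac{1}{289444} \cdot \frac{1}{539} \cdot 289453\right) - 319454 = \left(89564 + \frac{289453}{39002579}\right) - 319454 = \frac{3493227275009}{39002579} - 319454 = - \frac{8966302596857}{39002579}$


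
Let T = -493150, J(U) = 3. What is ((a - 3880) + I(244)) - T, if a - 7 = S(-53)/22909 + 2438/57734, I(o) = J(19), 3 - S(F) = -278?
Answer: 323567800353538/661314103 ≈ 4.8928e+5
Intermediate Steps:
S(F) = 281 (S(F) = 3 - 1*(-278) = 3 + 278 = 281)
I(o) = 3
a = 4665236419/661314103 (a = 7 + (281/22909 + 2438/57734) = 7 + (281*(1/22909) + 2438*(1/57734)) = 7 + (281/22909 + 1219/28867) = 7 + 36037698/661314103 = 4665236419/661314103 ≈ 7.0545)
((a - 3880) + I(244)) - T = ((4665236419/661314103 - 3880) + 3) - 1*(-493150) = (-2561233483221/661314103 + 3) + 493150 = -2559249540912/661314103 + 493150 = 323567800353538/661314103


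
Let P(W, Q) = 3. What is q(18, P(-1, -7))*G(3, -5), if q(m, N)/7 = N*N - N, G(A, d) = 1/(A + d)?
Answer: -21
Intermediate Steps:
q(m, N) = -7*N + 7*N² (q(m, N) = 7*(N*N - N) = 7*(N² - N) = -7*N + 7*N²)
q(18, P(-1, -7))*G(3, -5) = (7*3*(-1 + 3))/(3 - 5) = (7*3*2)/(-2) = 42*(-½) = -21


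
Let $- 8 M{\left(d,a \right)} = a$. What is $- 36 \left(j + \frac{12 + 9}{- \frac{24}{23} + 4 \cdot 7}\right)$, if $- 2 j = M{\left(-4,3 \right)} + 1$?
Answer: $- \frac{10413}{620} \approx -16.795$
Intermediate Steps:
$M{\left(d,a \right)} = - \frac{a}{8}$
$j = - \frac{5}{16}$ ($j = - \frac{\left(- \frac{1}{8}\right) 3 + 1}{2} = - \frac{- \frac{3}{8} + 1}{2} = \left(- \frac{1}{2}\right) \frac{5}{8} = - \frac{5}{16} \approx -0.3125$)
$- 36 \left(j + \frac{12 + 9}{- \frac{24}{23} + 4 \cdot 7}\right) = - 36 \left(- \frac{5}{16} + \frac{12 + 9}{- \frac{24}{23} + 4 \cdot 7}\right) = - 36 \left(- \frac{5}{16} + \frac{21}{\left(-24\right) \frac{1}{23} + 28}\right) = - 36 \left(- \frac{5}{16} + \frac{21}{- \frac{24}{23} + 28}\right) = - 36 \left(- \frac{5}{16} + \frac{21}{\frac{620}{23}}\right) = - 36 \left(- \frac{5}{16} + 21 \cdot \frac{23}{620}\right) = - 36 \left(- \frac{5}{16} + \frac{483}{620}\right) = \left(-36\right) \frac{1157}{2480} = - \frac{10413}{620}$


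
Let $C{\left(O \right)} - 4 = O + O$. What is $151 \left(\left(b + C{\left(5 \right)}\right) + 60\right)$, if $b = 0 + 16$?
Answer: $13590$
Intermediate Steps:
$C{\left(O \right)} = 4 + 2 O$ ($C{\left(O \right)} = 4 + \left(O + O\right) = 4 + 2 O$)
$b = 16$
$151 \left(\left(b + C{\left(5 \right)}\right) + 60\right) = 151 \left(\left(16 + \left(4 + 2 \cdot 5\right)\right) + 60\right) = 151 \left(\left(16 + \left(4 + 10\right)\right) + 60\right) = 151 \left(\left(16 + 14\right) + 60\right) = 151 \left(30 + 60\right) = 151 \cdot 90 = 13590$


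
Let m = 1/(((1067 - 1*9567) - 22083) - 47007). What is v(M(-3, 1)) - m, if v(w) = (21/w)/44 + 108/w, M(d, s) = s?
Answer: 185168557/1706980 ≈ 108.48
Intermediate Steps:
v(w) = 4773/(44*w) (v(w) = (21/w)*(1/44) + 108/w = 21/(44*w) + 108/w = 4773/(44*w))
m = -1/77590 (m = 1/(((1067 - 9567) - 22083) - 47007) = 1/((-8500 - 22083) - 47007) = 1/(-30583 - 47007) = 1/(-77590) = -1/77590 ≈ -1.2888e-5)
v(M(-3, 1)) - m = (4773/44)/1 - 1*(-1/77590) = (4773/44)*1 + 1/77590 = 4773/44 + 1/77590 = 185168557/1706980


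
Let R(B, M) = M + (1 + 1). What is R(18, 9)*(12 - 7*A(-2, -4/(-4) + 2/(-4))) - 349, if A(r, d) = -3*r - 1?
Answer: -602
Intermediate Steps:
A(r, d) = -1 - 3*r
R(B, M) = 2 + M (R(B, M) = M + 2 = 2 + M)
R(18, 9)*(12 - 7*A(-2, -4/(-4) + 2/(-4))) - 349 = (2 + 9)*(12 - 7*(-1 - 3*(-2))) - 349 = 11*(12 - 7*(-1 + 6)) - 349 = 11*(12 - 7*5) - 349 = 11*(12 - 35) - 349 = 11*(-23) - 349 = -253 - 349 = -602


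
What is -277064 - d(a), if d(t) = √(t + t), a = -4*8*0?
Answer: -277064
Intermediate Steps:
a = 0 (a = -32*0 = 0)
d(t) = √2*√t (d(t) = √(2*t) = √2*√t)
-277064 - d(a) = -277064 - √2*√0 = -277064 - √2*0 = -277064 - 1*0 = -277064 + 0 = -277064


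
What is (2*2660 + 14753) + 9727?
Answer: 29800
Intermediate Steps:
(2*2660 + 14753) + 9727 = (5320 + 14753) + 9727 = 20073 + 9727 = 29800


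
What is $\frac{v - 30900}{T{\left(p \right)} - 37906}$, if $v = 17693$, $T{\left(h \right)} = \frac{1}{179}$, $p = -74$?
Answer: $\frac{2364053}{6785173} \approx 0.34841$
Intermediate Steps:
$T{\left(h \right)} = \frac{1}{179}$
$\frac{v - 30900}{T{\left(p \right)} - 37906} = \frac{17693 - 30900}{\frac{1}{179} - 37906} = - \frac{13207}{- \frac{6785173}{179}} = \left(-13207\right) \left(- \frac{179}{6785173}\right) = \frac{2364053}{6785173}$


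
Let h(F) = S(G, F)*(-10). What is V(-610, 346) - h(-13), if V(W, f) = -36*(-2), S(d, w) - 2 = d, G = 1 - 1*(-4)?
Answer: 142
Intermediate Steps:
G = 5 (G = 1 + 4 = 5)
S(d, w) = 2 + d
V(W, f) = 72
h(F) = -70 (h(F) = (2 + 5)*(-10) = 7*(-10) = -70)
V(-610, 346) - h(-13) = 72 - 1*(-70) = 72 + 70 = 142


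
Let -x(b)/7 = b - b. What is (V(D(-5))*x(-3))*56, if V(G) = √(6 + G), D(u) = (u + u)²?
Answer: 0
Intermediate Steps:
D(u) = 4*u² (D(u) = (2*u)² = 4*u²)
x(b) = 0 (x(b) = -7*(b - b) = -7*0 = 0)
(V(D(-5))*x(-3))*56 = (√(6 + 4*(-5)²)*0)*56 = (√(6 + 4*25)*0)*56 = (√(6 + 100)*0)*56 = (√106*0)*56 = 0*56 = 0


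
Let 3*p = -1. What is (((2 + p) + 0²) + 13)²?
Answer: 1936/9 ≈ 215.11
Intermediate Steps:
p = -⅓ (p = (⅓)*(-1) = -⅓ ≈ -0.33333)
(((2 + p) + 0²) + 13)² = (((2 - ⅓) + 0²) + 13)² = ((5/3 + 0) + 13)² = (5/3 + 13)² = (44/3)² = 1936/9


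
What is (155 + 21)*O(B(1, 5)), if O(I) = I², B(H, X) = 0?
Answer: 0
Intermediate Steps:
(155 + 21)*O(B(1, 5)) = (155 + 21)*0² = 176*0 = 0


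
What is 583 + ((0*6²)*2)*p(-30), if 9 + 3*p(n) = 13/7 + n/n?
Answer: 583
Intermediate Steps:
p(n) = -43/21 (p(n) = -3 + (13/7 + n/n)/3 = -3 + (13*(⅐) + 1)/3 = -3 + (13/7 + 1)/3 = -3 + (⅓)*(20/7) = -3 + 20/21 = -43/21)
583 + ((0*6²)*2)*p(-30) = 583 + ((0*6²)*2)*(-43/21) = 583 + ((0*36)*2)*(-43/21) = 583 + (0*2)*(-43/21) = 583 + 0*(-43/21) = 583 + 0 = 583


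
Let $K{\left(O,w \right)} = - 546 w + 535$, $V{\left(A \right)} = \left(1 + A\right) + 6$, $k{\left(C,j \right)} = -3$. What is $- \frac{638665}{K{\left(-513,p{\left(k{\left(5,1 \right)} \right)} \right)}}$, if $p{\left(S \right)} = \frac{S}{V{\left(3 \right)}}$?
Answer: $- \frac{3193325}{3494} \approx -913.95$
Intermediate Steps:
$V{\left(A \right)} = 7 + A$
$p{\left(S \right)} = \frac{S}{10}$ ($p{\left(S \right)} = \frac{S}{7 + 3} = \frac{S}{10}$)
$K{\left(O,w \right)} = 535 - 546 w$
$- \frac{638665}{K{\left(-513,p{\left(k{\left(5,1 \right)} \right)} \right)}} = - \frac{638665}{535 - 546 \cdot \frac{1}{10} \left(-3\right)} = - \frac{638665}{535 - - \frac{819}{5}} = - \frac{638665}{535 + \frac{819}{5}} = - \frac{638665}{\frac{3494}{5}} = \left(-638665\right) \frac{5}{3494} = - \frac{3193325}{3494}$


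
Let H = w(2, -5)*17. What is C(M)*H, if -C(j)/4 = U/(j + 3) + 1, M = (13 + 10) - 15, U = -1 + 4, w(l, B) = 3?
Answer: -2856/11 ≈ -259.64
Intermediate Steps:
U = 3
M = 8 (M = 23 - 15 = 8)
H = 51 (H = 3*17 = 51)
C(j) = -4 - 12/(3 + j) (C(j) = -4*(3/(j + 3) + 1) = -4*(3/(3 + j) + 1) = -4*(1 + 3/(3 + j)) = -4 - 12/(3 + j))
C(M)*H = (4*(-6 - 1*8)/(3 + 8))*51 = (4*(-6 - 8)/11)*51 = (4*(1/11)*(-14))*51 = -56/11*51 = -2856/11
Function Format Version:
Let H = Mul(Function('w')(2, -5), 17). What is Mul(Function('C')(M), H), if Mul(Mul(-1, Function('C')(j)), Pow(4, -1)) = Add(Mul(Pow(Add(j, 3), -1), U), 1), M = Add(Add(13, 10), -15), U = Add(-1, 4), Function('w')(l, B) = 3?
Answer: Rational(-2856, 11) ≈ -259.64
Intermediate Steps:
U = 3
M = 8 (M = Add(23, -15) = 8)
H = 51 (H = Mul(3, 17) = 51)
Function('C')(j) = Add(-4, Mul(-12, Pow(Add(3, j), -1))) (Function('C')(j) = Mul(-4, Add(Mul(Pow(Add(j, 3), -1), 3), 1)) = Mul(-4, Add(Mul(Pow(Add(3, j), -1), 3), 1)) = Mul(-4, Add(Mul(3, Pow(Add(3, j), -1)), 1)) = Mul(-4, Add(1, Mul(3, Pow(Add(3, j), -1)))) = Add(-4, Mul(-12, Pow(Add(3, j), -1))))
Mul(Function('C')(M), H) = Mul(Mul(4, Pow(Add(3, 8), -1), Add(-6, Mul(-1, 8))), 51) = Mul(Mul(4, Pow(11, -1), Add(-6, -8)), 51) = Mul(Mul(4, Rational(1, 11), -14), 51) = Mul(Rational(-56, 11), 51) = Rational(-2856, 11)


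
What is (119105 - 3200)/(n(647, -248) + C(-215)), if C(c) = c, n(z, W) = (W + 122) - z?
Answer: -115905/988 ≈ -117.31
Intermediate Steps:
n(z, W) = 122 + W - z (n(z, W) = (122 + W) - z = 122 + W - z)
(119105 - 3200)/(n(647, -248) + C(-215)) = (119105 - 3200)/((122 - 248 - 1*647) - 215) = 115905/((122 - 248 - 647) - 215) = 115905/(-773 - 215) = 115905/(-988) = 115905*(-1/988) = -115905/988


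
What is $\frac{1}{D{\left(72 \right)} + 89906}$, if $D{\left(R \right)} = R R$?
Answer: $\frac{1}{95090} \approx 1.0516 \cdot 10^{-5}$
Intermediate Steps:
$D{\left(R \right)} = R^{2}$
$\frac{1}{D{\left(72 \right)} + 89906} = \frac{1}{72^{2} + 89906} = \frac{1}{5184 + 89906} = \frac{1}{95090}$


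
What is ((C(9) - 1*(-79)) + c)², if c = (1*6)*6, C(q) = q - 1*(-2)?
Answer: 15876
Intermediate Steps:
C(q) = 2 + q (C(q) = q + 2 = 2 + q)
c = 36 (c = 6*6 = 36)
((C(9) - 1*(-79)) + c)² = (((2 + 9) - 1*(-79)) + 36)² = ((11 + 79) + 36)² = (90 + 36)² = 126² = 15876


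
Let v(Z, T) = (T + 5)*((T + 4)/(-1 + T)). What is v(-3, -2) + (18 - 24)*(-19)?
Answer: 112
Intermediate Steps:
v(Z, T) = (4 + T)*(5 + T)/(-1 + T) (v(Z, T) = (5 + T)*((4 + T)/(-1 + T)) = (4 + T)*(5 + T)/(-1 + T))
v(-3, -2) + (18 - 24)*(-19) = (20 + (-2)² + 9*(-2))/(-1 - 2) + (18 - 24)*(-19) = (20 + 4 - 18)/(-3) - 6*(-19) = -⅓*6 + 114 = -2 + 114 = 112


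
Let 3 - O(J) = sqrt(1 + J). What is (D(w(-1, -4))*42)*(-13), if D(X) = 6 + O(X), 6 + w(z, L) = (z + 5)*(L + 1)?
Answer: -4914 + 546*I*sqrt(17) ≈ -4914.0 + 2251.2*I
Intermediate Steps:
w(z, L) = -6 + (1 + L)*(5 + z) (w(z, L) = -6 + (z + 5)*(L + 1) = -6 + (5 + z)*(1 + L) = -6 + (1 + L)*(5 + z))
O(J) = 3 - sqrt(1 + J)
D(X) = 9 - sqrt(1 + X) (D(X) = 6 + (3 - sqrt(1 + X)) = 9 - sqrt(1 + X))
(D(w(-1, -4))*42)*(-13) = ((9 - sqrt(1 + (-1 - 1 + 5*(-4) - 4*(-1))))*42)*(-13) = ((9 - sqrt(1 + (-1 - 1 - 20 + 4)))*42)*(-13) = ((9 - sqrt(1 - 18))*42)*(-13) = ((9 - sqrt(-17))*42)*(-13) = ((9 - I*sqrt(17))*42)*(-13) = (378 - 42*I*sqrt(17))*(-13) = -4914 + 546*I*sqrt(17)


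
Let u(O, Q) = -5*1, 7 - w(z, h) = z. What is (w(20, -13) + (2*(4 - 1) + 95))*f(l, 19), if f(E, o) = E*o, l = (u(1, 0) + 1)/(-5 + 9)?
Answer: -1672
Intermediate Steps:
w(z, h) = 7 - z
u(O, Q) = -5
l = -1 (l = (-5 + 1)/(-5 + 9) = -4/4 = -4*¼ = -1)
(w(20, -13) + (2*(4 - 1) + 95))*f(l, 19) = ((7 - 1*20) + (2*(4 - 1) + 95))*(-1*19) = ((7 - 20) + (2*3 + 95))*(-19) = (-13 + (6 + 95))*(-19) = (-13 + 101)*(-19) = 88*(-19) = -1672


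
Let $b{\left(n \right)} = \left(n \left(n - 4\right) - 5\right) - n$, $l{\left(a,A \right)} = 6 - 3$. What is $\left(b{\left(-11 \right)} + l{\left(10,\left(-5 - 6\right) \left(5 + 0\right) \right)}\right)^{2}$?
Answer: $30276$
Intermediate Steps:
$l{\left(a,A \right)} = 3$ ($l{\left(a,A \right)} = 6 - 3 = 3$)
$b{\left(n \right)} = -5 - n + n \left(-4 + n\right)$ ($b{\left(n \right)} = \left(n \left(-4 + n\right) - 5\right) - n = \left(-5 + n \left(-4 + n\right)\right) - n = -5 - n + n \left(-4 + n\right)$)
$\left(b{\left(-11 \right)} + l{\left(10,\left(-5 - 6\right) \left(5 + 0\right) \right)}\right)^{2} = \left(\left(-5 + \left(-11\right)^{2} - -55\right) + 3\right)^{2} = \left(\left(-5 + 121 + 55\right) + 3\right)^{2} = \left(171 + 3\right)^{2} = 174^{2} = 30276$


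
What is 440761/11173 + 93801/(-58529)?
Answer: 24749261996/653944517 ≈ 37.846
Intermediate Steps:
440761/11173 + 93801/(-58529) = 440761*(1/11173) + 93801*(-1/58529) = 440761/11173 - 93801/58529 = 24749261996/653944517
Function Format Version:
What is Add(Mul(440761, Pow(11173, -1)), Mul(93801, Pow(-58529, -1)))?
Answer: Rational(24749261996, 653944517) ≈ 37.846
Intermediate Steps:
Add(Mul(440761, Pow(11173, -1)), Mul(93801, Pow(-58529, -1))) = Add(Mul(440761, Rational(1, 11173)), Mul(93801, Rational(-1, 58529))) = Add(Rational(440761, 11173), Rational(-93801, 58529)) = Rational(24749261996, 653944517)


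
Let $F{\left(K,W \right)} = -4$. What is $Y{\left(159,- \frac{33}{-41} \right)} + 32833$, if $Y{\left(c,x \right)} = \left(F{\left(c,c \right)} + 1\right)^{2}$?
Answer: $32842$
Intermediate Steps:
$Y{\left(c,x \right)} = 9$ ($Y{\left(c,x \right)} = \left(-4 + 1\right)^{2} = \left(-3\right)^{2} = 9$)
$Y{\left(159,- \frac{33}{-41} \right)} + 32833 = 9 + 32833 = 32842$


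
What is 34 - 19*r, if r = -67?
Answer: 1307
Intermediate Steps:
34 - 19*r = 34 - 19*(-67) = 34 + 1273 = 1307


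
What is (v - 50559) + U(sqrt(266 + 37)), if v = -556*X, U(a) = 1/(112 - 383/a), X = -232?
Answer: 286605431855/3654143 + 383*sqrt(303)/3654143 ≈ 78433.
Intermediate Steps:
v = 128992 (v = -556*(-232) = 128992)
(v - 50559) + U(sqrt(266 + 37)) = (128992 - 50559) + sqrt(266 + 37)/(-383 + 112*sqrt(266 + 37)) = 78433 + sqrt(303)/(-383 + 112*sqrt(303))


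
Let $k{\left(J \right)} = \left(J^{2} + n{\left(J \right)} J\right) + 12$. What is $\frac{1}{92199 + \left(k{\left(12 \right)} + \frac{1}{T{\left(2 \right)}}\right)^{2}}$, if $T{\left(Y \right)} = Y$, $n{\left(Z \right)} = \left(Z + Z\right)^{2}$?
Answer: $\frac{4}{200223565} \approx 1.9978 \cdot 10^{-8}$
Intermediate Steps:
$n{\left(Z \right)} = 4 Z^{2}$ ($n{\left(Z \right)} = \left(2 Z\right)^{2} = 4 Z^{2}$)
$k{\left(J \right)} = 12 + J^{2} + 4 J^{3}$ ($k{\left(J \right)} = \left(J^{2} + 4 J^{2} J\right) + 12 = \left(J^{2} + 4 J^{3}\right) + 12 = 12 + J^{2} + 4 J^{3}$)
$\frac{1}{92199 + \left(k{\left(12 \right)} + \frac{1}{T{\left(2 \right)}}\right)^{2}} = \frac{1}{92199 + \left(\left(12 + 12^{2} + 4 \cdot 12^{3}\right) + \frac{1}{2}\right)^{2}} = \frac{1}{92199 + \left(\left(12 + 144 + 4 \cdot 1728\right) + \frac{1}{2}\right)^{2}} = \frac{1}{92199 + \left(\left(12 + 144 + 6912\right) + \frac{1}{2}\right)^{2}} = \frac{1}{92199 + \left(7068 + \frac{1}{2}\right)^{2}} = \frac{1}{92199 + \left(\frac{14137}{2}\right)^{2}} = \frac{1}{92199 + \frac{199854769}{4}} = \frac{1}{\frac{200223565}{4}} = \frac{4}{200223565}$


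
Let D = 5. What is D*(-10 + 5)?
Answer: -25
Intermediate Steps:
D*(-10 + 5) = 5*(-10 + 5) = 5*(-5) = -25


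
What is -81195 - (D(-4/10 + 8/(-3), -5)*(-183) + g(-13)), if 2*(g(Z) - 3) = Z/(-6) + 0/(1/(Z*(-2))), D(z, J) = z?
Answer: -4905617/60 ≈ -81760.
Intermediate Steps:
g(Z) = 3 - Z/12 (g(Z) = 3 + (Z/(-6) + 0/(1/(Z*(-2))))/2 = 3 + (Z*(-⅙) + 0/(1/(-2*Z)))/2 = 3 + (-Z/6 + 0/((-1/(2*Z))))/2 = 3 + (-Z/6 + 0*(-2*Z))/2 = 3 + (-Z/6 + 0)/2 = 3 + (-Z/6)/2 = 3 - Z/12)
-81195 - (D(-4/10 + 8/(-3), -5)*(-183) + g(-13)) = -81195 - ((-4/10 + 8/(-3))*(-183) + (3 - 1/12*(-13))) = -81195 - ((-4*⅒ + 8*(-⅓))*(-183) + (3 + 13/12)) = -81195 - ((-⅖ - 8/3)*(-183) + 49/12) = -81195 - (-46/15*(-183) + 49/12) = -81195 - (2806/5 + 49/12) = -81195 - 1*33917/60 = -81195 - 33917/60 = -4905617/60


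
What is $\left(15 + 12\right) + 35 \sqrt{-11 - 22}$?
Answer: $27 + 35 i \sqrt{33} \approx 27.0 + 201.06 i$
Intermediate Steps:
$\left(15 + 12\right) + 35 \sqrt{-11 - 22} = 27 + 35 \sqrt{-33} = 27 + 35 i \sqrt{33}$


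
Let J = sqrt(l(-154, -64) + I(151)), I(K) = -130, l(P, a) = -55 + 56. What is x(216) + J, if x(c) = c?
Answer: 216 + I*sqrt(129) ≈ 216.0 + 11.358*I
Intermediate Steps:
l(P, a) = 1
J = I*sqrt(129) (J = sqrt(1 - 130) = sqrt(-129) = I*sqrt(129) ≈ 11.358*I)
x(216) + J = 216 + I*sqrt(129)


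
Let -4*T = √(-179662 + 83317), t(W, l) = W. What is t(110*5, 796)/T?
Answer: 440*I*√10705/6423 ≈ 7.0877*I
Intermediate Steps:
T = -3*I*√10705/4 (T = -√(-179662 + 83317)/4 = -3*I*√10705/4 ≈ -77.599*I)
t(110*5, 796)/T = (110*5)/((-3*I*√10705/4)) = 550*(4*I*√10705/32115) = 440*I*√10705/6423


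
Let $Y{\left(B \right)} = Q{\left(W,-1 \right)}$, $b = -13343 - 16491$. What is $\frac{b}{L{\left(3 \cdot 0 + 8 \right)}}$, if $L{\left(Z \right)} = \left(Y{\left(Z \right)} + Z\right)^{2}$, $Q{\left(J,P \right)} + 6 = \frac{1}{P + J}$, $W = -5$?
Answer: $- \frac{1074024}{121} \approx -8876.2$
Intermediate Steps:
$Q{\left(J,P \right)} = -6 + \frac{1}{J + P}$ ($Q{\left(J,P \right)} = -6 + \frac{1}{P + J} = -6 + \frac{1}{J + P}$)
$b = -29834$ ($b = -13343 - 16491 = -29834$)
$Y{\left(B \right)} = - \frac{37}{6}$ ($Y{\left(B \right)} = \frac{1 - -30 - -6}{-5 - 1} = \frac{1 + 30 + 6}{-6} = \left(- \frac{1}{6}\right) 37 = - \frac{37}{6}$)
$L{\left(Z \right)} = \left(- \frac{37}{6} + Z\right)^{2}$
$\frac{b}{L{\left(3 \cdot 0 + 8 \right)}} = - \frac{29834}{\frac{1}{36} \left(-37 + 6 \left(3 \cdot 0 + 8\right)\right)^{2}} = - \frac{29834}{\frac{1}{36} \left(-37 + 6 \left(0 + 8\right)\right)^{2}} = - \frac{29834}{\frac{1}{36} \left(-37 + 6 \cdot 8\right)^{2}} = - \frac{29834}{\frac{1}{36} \left(-37 + 48\right)^{2}} = - \frac{29834}{\frac{1}{36} \cdot 11^{2}} = - \frac{29834}{\frac{1}{36} \cdot 121} = - \frac{29834}{\frac{121}{36}} = \left(-29834\right) \frac{36}{121} = - \frac{1074024}{121}$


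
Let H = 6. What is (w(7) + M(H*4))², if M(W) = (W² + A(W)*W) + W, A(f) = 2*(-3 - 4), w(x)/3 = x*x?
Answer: 168921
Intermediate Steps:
w(x) = 3*x² (w(x) = 3*(x*x) = 3*x²)
A(f) = -14 (A(f) = 2*(-7) = -14)
M(W) = W² - 13*W (M(W) = (W² - 14*W) + W = W² - 13*W)
(w(7) + M(H*4))² = (3*7² + (6*4)*(-13 + 6*4))² = (3*49 + 24*(-13 + 24))² = (147 + 24*11)² = (147 + 264)² = 411² = 168921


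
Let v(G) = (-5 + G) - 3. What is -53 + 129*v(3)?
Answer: -698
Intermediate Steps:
v(G) = -8 + G
-53 + 129*v(3) = -53 + 129*(-8 + 3) = -53 + 129*(-5) = -53 - 645 = -698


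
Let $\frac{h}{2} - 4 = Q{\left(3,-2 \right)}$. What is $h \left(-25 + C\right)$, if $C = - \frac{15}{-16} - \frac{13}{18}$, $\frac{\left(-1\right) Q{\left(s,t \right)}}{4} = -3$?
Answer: $- \frac{7138}{9} \approx -793.11$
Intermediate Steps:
$Q{\left(s,t \right)} = 12$ ($Q{\left(s,t \right)} = \left(-4\right) \left(-3\right) = 12$)
$C = \frac{31}{144}$ ($C = \left(-15\right) \left(- \frac{1}{16}\right) - \frac{13}{18} = \frac{15}{16} - \frac{13}{18} = \frac{31}{144} \approx 0.21528$)
$h = 32$ ($h = 8 + 2 \cdot 12 = 8 + 24 = 32$)
$h \left(-25 + C\right) = 32 \left(-25 + \frac{31}{144}\right) = 32 \left(- \frac{3569}{144}\right) = - \frac{7138}{9}$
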